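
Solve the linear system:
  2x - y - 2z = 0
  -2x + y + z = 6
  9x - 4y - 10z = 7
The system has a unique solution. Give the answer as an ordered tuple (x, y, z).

(-5, 2, -6)

Form the augmented matrix and row-reduce:
  [  2  -1   -2  |  0 ]
  [ -2   1    1  |  6 ]
  [  9  -4  -10  |  7 ]
Multiply ρ1 by 1/2.
  [  1  -1/2   -1  |  0 ]
  [ -2     1    1  |  6 ]
  [  9    -4  -10  |  7 ]
Add 2 times ρ1 to ρ2.
  [ 1  -1/2   -1  |  0 ]
  [ 0     0   -1  |  6 ]
  [ 9    -4  -10  |  7 ]
Subtract 9 times ρ1 from ρ3.
  [ 1  -1/2  -1  |  0 ]
  [ 0     0  -1  |  6 ]
  [ 0   1/2  -1  |  7 ]
Swap ρ2 and ρ3.
  [ 1  -1/2  -1  |  0 ]
  [ 0   1/2  -1  |  7 ]
  [ 0     0  -1  |  6 ]
Multiply ρ2 by 2.
  [ 1  -1/2  -1  |   0 ]
  [ 0     1  -2  |  14 ]
  [ 0     0  -1  |   6 ]
Multiply ρ3 by -1.
  [ 1  -1/2  -1  |   0 ]
  [ 0     1  -2  |  14 ]
  [ 0     0   1  |  -6 ]
Add 2 times ρ3 to ρ2.
  [ 1  -1/2  -1  |   0 ]
  [ 0     1   0  |   2 ]
  [ 0     0   1  |  -6 ]
Add ρ3 to ρ1.
  [ 1  -1/2  0  |  -6 ]
  [ 0     1  0  |   2 ]
  [ 0     0  1  |  -6 ]
Add 1/2 times ρ2 to ρ1.
  [ 1  0  0  |  -5 ]
  [ 0  1  0  |   2 ]
  [ 0  0  1  |  -6 ]
Reading off the last column: x = -5, y = 2, z = -6.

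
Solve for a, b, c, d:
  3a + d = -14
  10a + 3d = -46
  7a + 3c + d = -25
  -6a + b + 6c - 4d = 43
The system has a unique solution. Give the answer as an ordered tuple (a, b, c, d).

Form the augmented matrix and row-reduce:
  [  3  0  0   1  |  -14 ]
  [ 10  0  0   3  |  -46 ]
  [  7  0  3   1  |  -25 ]
  [ -6  1  6  -4  |   43 ]
R1 → 1/3·R1
  [  1  0  0  1/3  |  -14/3 ]
  [ 10  0  0    3  |    -46 ]
  [  7  0  3    1  |    -25 ]
  [ -6  1  6   -4  |     43 ]
R2 → R2 − 10·R1
  [  1  0  0   1/3  |  -14/3 ]
  [  0  0  0  -1/3  |    2/3 ]
  [  7  0  3     1  |    -25 ]
  [ -6  1  6    -4  |     43 ]
R3 → R3 − 7·R1
  [  1  0  0   1/3  |  -14/3 ]
  [  0  0  0  -1/3  |    2/3 ]
  [  0  0  3  -4/3  |   23/3 ]
  [ -6  1  6    -4  |     43 ]
R4 → R4 + 6·R1
  [ 1  0  0   1/3  |  -14/3 ]
  [ 0  0  0  -1/3  |    2/3 ]
  [ 0  0  3  -4/3  |   23/3 ]
  [ 0  1  6    -2  |     15 ]
R2 <-> R4
  [ 1  0  0   1/3  |  -14/3 ]
  [ 0  1  6    -2  |     15 ]
  [ 0  0  3  -4/3  |   23/3 ]
  [ 0  0  0  -1/3  |    2/3 ]
R3 → 1/3·R3
  [ 1  0  0   1/3  |  -14/3 ]
  [ 0  1  6    -2  |     15 ]
  [ 0  0  1  -4/9  |   23/9 ]
  [ 0  0  0  -1/3  |    2/3 ]
R4 → -3·R4
  [ 1  0  0   1/3  |  -14/3 ]
  [ 0  1  6    -2  |     15 ]
  [ 0  0  1  -4/9  |   23/9 ]
  [ 0  0  0     1  |     -2 ]
R3 → R3 + 4/9·R4
  [ 1  0  0  1/3  |  -14/3 ]
  [ 0  1  6   -2  |     15 ]
  [ 0  0  1    0  |    5/3 ]
  [ 0  0  0    1  |     -2 ]
R2 → R2 + 2·R4
  [ 1  0  0  1/3  |  -14/3 ]
  [ 0  1  6    0  |     11 ]
  [ 0  0  1    0  |    5/3 ]
  [ 0  0  0    1  |     -2 ]
R1 → R1 − 1/3·R4
  [ 1  0  0  0  |   -4 ]
  [ 0  1  6  0  |   11 ]
  [ 0  0  1  0  |  5/3 ]
  [ 0  0  0  1  |   -2 ]
R2 → R2 − 6·R3
  [ 1  0  0  0  |   -4 ]
  [ 0  1  0  0  |    1 ]
  [ 0  0  1  0  |  5/3 ]
  [ 0  0  0  1  |   -2 ]
Reading off the last column: a = -4, b = 1, c = 5/3, d = -2.

(-4, 1, 5/3, -2)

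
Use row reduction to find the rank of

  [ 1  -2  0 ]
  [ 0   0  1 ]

The reduced form has 2 nonzero rows.

rank = 2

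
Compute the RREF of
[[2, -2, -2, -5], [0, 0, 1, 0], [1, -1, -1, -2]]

[[1, -1, 0, 0], [0, 0, 1, 0], [0, 0, 0, 1]]

Multiply R1 by 1/2.
  [ 1  -1  -1  -5/2 ]
  [ 0   0   1     0 ]
  [ 1  -1  -1    -2 ]
Subtract R1 from R3.
  [ 1  -1  -1  -5/2 ]
  [ 0   0   1     0 ]
  [ 0   0   0   1/2 ]
Multiply R3 by 2.
  [ 1  -1  -1  -5/2 ]
  [ 0   0   1     0 ]
  [ 0   0   0     1 ]
Add 5/2 times R3 to R1.
  [ 1  -1  -1  0 ]
  [ 0   0   1  0 ]
  [ 0   0   0  1 ]
Add R2 to R1.
  [ 1  -1  0  0 ]
  [ 0   0  1  0 ]
  [ 0   0  0  1 ]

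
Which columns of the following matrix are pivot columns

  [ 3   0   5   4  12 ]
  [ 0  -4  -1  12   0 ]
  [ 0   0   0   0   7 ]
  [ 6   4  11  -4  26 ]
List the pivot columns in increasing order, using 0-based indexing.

Multiply ρ1 by 1/3.
Subtract 6 times ρ1 from ρ4.
Multiply ρ2 by -1/4.
Subtract 4 times ρ2 from ρ4.
Multiply ρ3 by 1/7.
Subtract 2 times ρ3 from ρ4.
Subtract 4 times ρ3 from ρ1.
Pivot columns are the columns containing a leading 1.

0, 1, 4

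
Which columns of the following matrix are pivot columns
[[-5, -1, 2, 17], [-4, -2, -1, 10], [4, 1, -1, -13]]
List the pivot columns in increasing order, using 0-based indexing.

Multiply ρ1 by -1/5.
  [  1  1/5  -2/5  -17/5 ]
  [ -4   -2    -1     10 ]
  [  4    1    -1    -13 ]
Add 4 times ρ1 to ρ2.
  [ 1   1/5   -2/5  -17/5 ]
  [ 0  -6/5  -13/5  -18/5 ]
  [ 4     1     -1    -13 ]
Subtract 4 times ρ1 from ρ3.
  [ 1   1/5   -2/5  -17/5 ]
  [ 0  -6/5  -13/5  -18/5 ]
  [ 0   1/5    3/5    3/5 ]
Multiply ρ2 by -5/6.
  [ 1  1/5  -2/5  -17/5 ]
  [ 0    1  13/6      3 ]
  [ 0  1/5   3/5    3/5 ]
Subtract 1/5 times ρ2 from ρ3.
  [ 1  1/5  -2/5  -17/5 ]
  [ 0    1  13/6      3 ]
  [ 0    0   1/6      0 ]
Multiply ρ3 by 6.
  [ 1  1/5  -2/5  -17/5 ]
  [ 0    1  13/6      3 ]
  [ 0    0     1      0 ]
Subtract 13/6 times ρ3 from ρ2.
  [ 1  1/5  -2/5  -17/5 ]
  [ 0    1     0      3 ]
  [ 0    0     1      0 ]
Add 2/5 times ρ3 to ρ1.
  [ 1  1/5  0  -17/5 ]
  [ 0    1  0      3 ]
  [ 0    0  1      0 ]
Subtract 1/5 times ρ2 from ρ1.
  [ 1  0  0  -4 ]
  [ 0  1  0   3 ]
  [ 0  0  1   0 ]
Pivot columns are the columns containing a leading 1.

0, 1, 2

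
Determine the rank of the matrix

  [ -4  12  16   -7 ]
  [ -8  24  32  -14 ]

rank = 1

R1 ← -1/4·R1
  [  1  -3  -4  7/4 ]
  [ -8  24  32  -14 ]
R2 ← R2 + 8·R1
  [ 1  -3  -4  7/4 ]
  [ 0   0   0    0 ]
The reduced form has 1 nonzero row.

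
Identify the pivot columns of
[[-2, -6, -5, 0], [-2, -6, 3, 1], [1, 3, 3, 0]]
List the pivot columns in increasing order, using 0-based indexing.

0, 2, 3

R1 → -1/2·R1
  [  1   3  5/2  0 ]
  [ -2  -6    3  1 ]
  [  1   3    3  0 ]
R2 → R2 + 2·R1
  [ 1  3  5/2  0 ]
  [ 0  0    8  1 ]
  [ 1  3    3  0 ]
R3 → R3 − R1
  [ 1  3  5/2  0 ]
  [ 0  0    8  1 ]
  [ 0  0  1/2  0 ]
R2 → 1/8·R2
  [ 1  3  5/2    0 ]
  [ 0  0    1  1/8 ]
  [ 0  0  1/2    0 ]
R3 → R3 − 1/2·R2
  [ 1  3  5/2      0 ]
  [ 0  0    1    1/8 ]
  [ 0  0    0  -1/16 ]
R3 → -16·R3
  [ 1  3  5/2    0 ]
  [ 0  0    1  1/8 ]
  [ 0  0    0    1 ]
R2 → R2 − 1/8·R3
  [ 1  3  5/2  0 ]
  [ 0  0    1  0 ]
  [ 0  0    0  1 ]
R1 → R1 − 5/2·R2
  [ 1  3  0  0 ]
  [ 0  0  1  0 ]
  [ 0  0  0  1 ]
Pivot columns are the columns containing a leading 1.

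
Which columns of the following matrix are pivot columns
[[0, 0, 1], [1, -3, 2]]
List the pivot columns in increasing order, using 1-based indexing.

1, 3

R1 <-> R2
  [ 1  -3  2 ]
  [ 0   0  1 ]
R1 ← R1 − 2·R2
  [ 1  -3  0 ]
  [ 0   0  1 ]
Pivot columns are the columns containing a leading 1.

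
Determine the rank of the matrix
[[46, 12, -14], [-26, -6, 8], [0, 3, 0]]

rank = 3

r1 -> 1/46·r1
  [   1  6/23  -7/23 ]
  [ -26    -6      8 ]
  [   0     3      0 ]
r2 -> r2 + 26·r1
  [ 1   6/23  -7/23 ]
  [ 0  18/23   2/23 ]
  [ 0      3      0 ]
r2 -> 23/18·r2
  [ 1  6/23  -7/23 ]
  [ 0     1    1/9 ]
  [ 0     3      0 ]
r3 -> r3 − 3·r2
  [ 1  6/23  -7/23 ]
  [ 0     1    1/9 ]
  [ 0     0   -1/3 ]
r3 -> -3·r3
  [ 1  6/23  -7/23 ]
  [ 0     1    1/9 ]
  [ 0     0      1 ]
r2 -> r2 − 1/9·r3
  [ 1  6/23  -7/23 ]
  [ 0     1      0 ]
  [ 0     0      1 ]
r1 -> r1 + 7/23·r3
  [ 1  6/23  0 ]
  [ 0     1  0 ]
  [ 0     0  1 ]
r1 -> r1 − 6/23·r2
  [ 1  0  0 ]
  [ 0  1  0 ]
  [ 0  0  1 ]
The reduced form has 3 nonzero rows.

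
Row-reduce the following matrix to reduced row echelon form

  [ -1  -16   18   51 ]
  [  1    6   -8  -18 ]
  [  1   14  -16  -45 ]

[[1, 0, -2, 0], [0, 1, -1, 0], [0, 0, 0, 1]]

R1 ← -1·R1
  [ 1  16  -18  -51 ]
  [ 1   6   -8  -18 ]
  [ 1  14  -16  -45 ]
R2 ← R2 − R1
  [ 1   16  -18  -51 ]
  [ 0  -10   10   33 ]
  [ 1   14  -16  -45 ]
R3 ← R3 − R1
  [ 1   16  -18  -51 ]
  [ 0  -10   10   33 ]
  [ 0   -2    2    6 ]
R2 ← -1/10·R2
  [ 1  16  -18     -51 ]
  [ 0   1   -1  -33/10 ]
  [ 0  -2    2       6 ]
R3 ← R3 + 2·R2
  [ 1  16  -18     -51 ]
  [ 0   1   -1  -33/10 ]
  [ 0   0    0    -3/5 ]
R3 ← -5/3·R3
  [ 1  16  -18     -51 ]
  [ 0   1   -1  -33/10 ]
  [ 0   0    0       1 ]
R2 ← R2 + 33/10·R3
  [ 1  16  -18  -51 ]
  [ 0   1   -1    0 ]
  [ 0   0    0    1 ]
R1 ← R1 + 51·R3
  [ 1  16  -18  0 ]
  [ 0   1   -1  0 ]
  [ 0   0    0  1 ]
R1 ← R1 − 16·R2
  [ 1  0  -2  0 ]
  [ 0  1  -1  0 ]
  [ 0  0   0  1 ]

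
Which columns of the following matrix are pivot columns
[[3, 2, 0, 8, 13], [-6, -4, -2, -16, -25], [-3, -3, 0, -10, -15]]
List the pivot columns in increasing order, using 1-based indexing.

Multiply r1 by 1/3.
  [  1  2/3   0  8/3  13/3 ]
  [ -6   -4  -2  -16   -25 ]
  [ -3   -3   0  -10   -15 ]
Add 6 times r1 to r2.
  [  1  2/3   0  8/3  13/3 ]
  [  0    0  -2    0     1 ]
  [ -3   -3   0  -10   -15 ]
Add 3 times r1 to r3.
  [ 1  2/3   0  8/3  13/3 ]
  [ 0    0  -2    0     1 ]
  [ 0   -1   0   -2    -2 ]
Swap r2 and r3.
  [ 1  2/3   0  8/3  13/3 ]
  [ 0   -1   0   -2    -2 ]
  [ 0    0  -2    0     1 ]
Multiply r2 by -1.
  [ 1  2/3   0  8/3  13/3 ]
  [ 0    1   0    2     2 ]
  [ 0    0  -2    0     1 ]
Multiply r3 by -1/2.
  [ 1  2/3  0  8/3  13/3 ]
  [ 0    1  0    2     2 ]
  [ 0    0  1    0  -1/2 ]
Subtract 2/3 times r2 from r1.
  [ 1  0  0  4/3     3 ]
  [ 0  1  0    2     2 ]
  [ 0  0  1    0  -1/2 ]
Pivot columns are the columns containing a leading 1.

1, 2, 3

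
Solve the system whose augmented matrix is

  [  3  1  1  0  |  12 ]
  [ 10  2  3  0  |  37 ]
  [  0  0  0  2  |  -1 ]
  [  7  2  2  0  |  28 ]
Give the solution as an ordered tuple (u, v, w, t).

R1 := 1/3·R1
R2 := R2 − 10·R1
R4 := R4 − 7·R1
R2 := -3/4·R2
R4 := R4 + 1/3·R2
R3 ↔ R4
R3 := -4·R3
R4 := 1/2·R4
R2 := R2 − 1/4·R3
R1 := R1 − 1/3·R3
R1 := R1 − 1/3·R2
Reading off the last column: u = 4, v = 3, w = -3, t = -1/2.

(4, 3, -3, -1/2)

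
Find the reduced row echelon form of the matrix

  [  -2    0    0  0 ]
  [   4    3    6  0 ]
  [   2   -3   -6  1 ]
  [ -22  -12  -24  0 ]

R1 -> -1/2·R1
  [   1    0    0  0 ]
  [   4    3    6  0 ]
  [   2   -3   -6  1 ]
  [ -22  -12  -24  0 ]
R2 -> R2 − 4·R1
  [   1    0    0  0 ]
  [   0    3    6  0 ]
  [   2   -3   -6  1 ]
  [ -22  -12  -24  0 ]
R3 -> R3 − 2·R1
  [   1    0    0  0 ]
  [   0    3    6  0 ]
  [   0   -3   -6  1 ]
  [ -22  -12  -24  0 ]
R4 -> R4 + 22·R1
  [ 1    0    0  0 ]
  [ 0    3    6  0 ]
  [ 0   -3   -6  1 ]
  [ 0  -12  -24  0 ]
R2 -> 1/3·R2
  [ 1    0    0  0 ]
  [ 0    1    2  0 ]
  [ 0   -3   -6  1 ]
  [ 0  -12  -24  0 ]
R3 -> R3 + 3·R2
  [ 1    0    0  0 ]
  [ 0    1    2  0 ]
  [ 0    0    0  1 ]
  [ 0  -12  -24  0 ]
R4 -> R4 + 12·R2
  [ 1  0  0  0 ]
  [ 0  1  2  0 ]
  [ 0  0  0  1 ]
  [ 0  0  0  0 ]

[[1, 0, 0, 0], [0, 1, 2, 0], [0, 0, 0, 1], [0, 0, 0, 0]]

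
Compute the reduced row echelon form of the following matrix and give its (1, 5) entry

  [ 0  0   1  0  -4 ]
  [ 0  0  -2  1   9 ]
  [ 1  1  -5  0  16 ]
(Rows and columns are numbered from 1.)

-4

Swap r1 and r3.
Multiply r2 by -1/2.
Subtract r2 from r3.
Multiply r3 by 2.
Add 1/2 times r3 to r2.
Add 5 times r2 to r1.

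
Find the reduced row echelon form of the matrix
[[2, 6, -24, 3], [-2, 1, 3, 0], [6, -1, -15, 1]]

[[1, 0, -3, 0], [0, 1, -3, 0], [0, 0, 0, 1]]

ρ1 := 1/2·ρ1
  [  1   3  -12  3/2 ]
  [ -2   1    3    0 ]
  [  6  -1  -15    1 ]
ρ2 := ρ2 + 2·ρ1
  [ 1   3  -12  3/2 ]
  [ 0   7  -21    3 ]
  [ 6  -1  -15    1 ]
ρ3 := ρ3 − 6·ρ1
  [ 1    3  -12  3/2 ]
  [ 0    7  -21    3 ]
  [ 0  -19   57   -8 ]
ρ2 := 1/7·ρ2
  [ 1    3  -12  3/2 ]
  [ 0    1   -3  3/7 ]
  [ 0  -19   57   -8 ]
ρ3 := ρ3 + 19·ρ2
  [ 1  3  -12  3/2 ]
  [ 0  1   -3  3/7 ]
  [ 0  0    0  1/7 ]
ρ3 := 7·ρ3
  [ 1  3  -12  3/2 ]
  [ 0  1   -3  3/7 ]
  [ 0  0    0    1 ]
ρ2 := ρ2 − 3/7·ρ3
  [ 1  3  -12  3/2 ]
  [ 0  1   -3    0 ]
  [ 0  0    0    1 ]
ρ1 := ρ1 − 3/2·ρ3
  [ 1  3  -12  0 ]
  [ 0  1   -3  0 ]
  [ 0  0    0  1 ]
ρ1 := ρ1 − 3·ρ2
  [ 1  0  -3  0 ]
  [ 0  1  -3  0 ]
  [ 0  0   0  1 ]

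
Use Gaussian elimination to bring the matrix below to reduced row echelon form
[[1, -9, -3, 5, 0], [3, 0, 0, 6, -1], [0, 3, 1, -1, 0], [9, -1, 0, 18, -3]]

R2 ← R2 − 3·R1
  [ 1  -9  -3   5   0 ]
  [ 0  27   9  -9  -1 ]
  [ 0   3   1  -1   0 ]
  [ 9  -1   0  18  -3 ]
R4 ← R4 − 9·R1
  [ 1  -9  -3    5   0 ]
  [ 0  27   9   -9  -1 ]
  [ 0   3   1   -1   0 ]
  [ 0  80  27  -27  -3 ]
R2 ← 1/27·R2
  [ 1  -9   -3     5      0 ]
  [ 0   1  1/3  -1/3  -1/27 ]
  [ 0   3    1    -1      0 ]
  [ 0  80   27   -27     -3 ]
R3 ← R3 − 3·R2
  [ 1  -9   -3     5      0 ]
  [ 0   1  1/3  -1/3  -1/27 ]
  [ 0   0    0     0    1/9 ]
  [ 0  80   27   -27     -3 ]
R4 ← R4 − 80·R2
  [ 1  -9   -3     5      0 ]
  [ 0   1  1/3  -1/3  -1/27 ]
  [ 0   0    0     0    1/9 ]
  [ 0   0  1/3  -1/3  -1/27 ]
R3 ↔ R4
  [ 1  -9   -3     5      0 ]
  [ 0   1  1/3  -1/3  -1/27 ]
  [ 0   0  1/3  -1/3  -1/27 ]
  [ 0   0    0     0    1/9 ]
R3 ← 3·R3
  [ 1  -9   -3     5      0 ]
  [ 0   1  1/3  -1/3  -1/27 ]
  [ 0   0    1    -1   -1/9 ]
  [ 0   0    0     0    1/9 ]
R4 ← 9·R4
  [ 1  -9   -3     5      0 ]
  [ 0   1  1/3  -1/3  -1/27 ]
  [ 0   0    1    -1   -1/9 ]
  [ 0   0    0     0      1 ]
R3 ← R3 + 1/9·R4
  [ 1  -9   -3     5      0 ]
  [ 0   1  1/3  -1/3  -1/27 ]
  [ 0   0    1    -1      0 ]
  [ 0   0    0     0      1 ]
R2 ← R2 + 1/27·R4
  [ 1  -9   -3     5  0 ]
  [ 0   1  1/3  -1/3  0 ]
  [ 0   0    1    -1  0 ]
  [ 0   0    0     0  1 ]
R2 ← R2 − 1/3·R3
  [ 1  -9  -3   5  0 ]
  [ 0   1   0   0  0 ]
  [ 0   0   1  -1  0 ]
  [ 0   0   0   0  1 ]
R1 ← R1 + 3·R3
  [ 1  -9  0   2  0 ]
  [ 0   1  0   0  0 ]
  [ 0   0  1  -1  0 ]
  [ 0   0  0   0  1 ]
R1 ← R1 + 9·R2
  [ 1  0  0   2  0 ]
  [ 0  1  0   0  0 ]
  [ 0  0  1  -1  0 ]
  [ 0  0  0   0  1 ]

[[1, 0, 0, 2, 0], [0, 1, 0, 0, 0], [0, 0, 1, -1, 0], [0, 0, 0, 0, 1]]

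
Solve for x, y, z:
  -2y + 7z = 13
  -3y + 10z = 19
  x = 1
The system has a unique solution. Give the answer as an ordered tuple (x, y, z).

(1, -3, 1)

Form the augmented matrix and row-reduce:
  [ 0  -2   7  |  13 ]
  [ 0  -3  10  |  19 ]
  [ 1   0   0  |   1 ]
R1 ↔ R3
  [ 1   0   0  |   1 ]
  [ 0  -3  10  |  19 ]
  [ 0  -2   7  |  13 ]
R2 := -1/3·R2
  [ 1   0      0  |      1 ]
  [ 0   1  -10/3  |  -19/3 ]
  [ 0  -2      7  |     13 ]
R3 := R3 + 2·R2
  [ 1  0      0  |      1 ]
  [ 0  1  -10/3  |  -19/3 ]
  [ 0  0    1/3  |    1/3 ]
R3 := 3·R3
  [ 1  0      0  |      1 ]
  [ 0  1  -10/3  |  -19/3 ]
  [ 0  0      1  |      1 ]
R2 := R2 + 10/3·R3
  [ 1  0  0  |   1 ]
  [ 0  1  0  |  -3 ]
  [ 0  0  1  |   1 ]
Reading off the last column: x = 1, y = -3, z = 1.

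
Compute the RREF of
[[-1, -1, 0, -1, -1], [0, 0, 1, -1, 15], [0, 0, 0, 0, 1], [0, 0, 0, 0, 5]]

[[1, 1, 0, 1, 0], [0, 0, 1, -1, 0], [0, 0, 0, 0, 1], [0, 0, 0, 0, 0]]

R1 -> -1·R1
  [ 1  1  0   1   1 ]
  [ 0  0  1  -1  15 ]
  [ 0  0  0   0   1 ]
  [ 0  0  0   0   5 ]
R4 -> R4 − 5·R3
  [ 1  1  0   1   1 ]
  [ 0  0  1  -1  15 ]
  [ 0  0  0   0   1 ]
  [ 0  0  0   0   0 ]
R2 -> R2 − 15·R3
  [ 1  1  0   1  1 ]
  [ 0  0  1  -1  0 ]
  [ 0  0  0   0  1 ]
  [ 0  0  0   0  0 ]
R1 -> R1 − R3
  [ 1  1  0   1  0 ]
  [ 0  0  1  -1  0 ]
  [ 0  0  0   0  1 ]
  [ 0  0  0   0  0 ]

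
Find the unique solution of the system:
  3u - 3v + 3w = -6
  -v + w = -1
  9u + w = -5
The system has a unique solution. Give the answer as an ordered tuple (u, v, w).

(-1, 5, 4)

Form the augmented matrix and row-reduce:
  [ 3  -3  3  |  -6 ]
  [ 0  -1  1  |  -1 ]
  [ 9   0  1  |  -5 ]
R1 -> 1/3·R1
  [ 1  -1  1  |  -2 ]
  [ 0  -1  1  |  -1 ]
  [ 9   0  1  |  -5 ]
R3 -> R3 − 9·R1
  [ 1  -1   1  |  -2 ]
  [ 0  -1   1  |  -1 ]
  [ 0   9  -8  |  13 ]
R2 -> -1·R2
  [ 1  -1   1  |  -2 ]
  [ 0   1  -1  |   1 ]
  [ 0   9  -8  |  13 ]
R3 -> R3 − 9·R2
  [ 1  -1   1  |  -2 ]
  [ 0   1  -1  |   1 ]
  [ 0   0   1  |   4 ]
R2 -> R2 + R3
  [ 1  -1  1  |  -2 ]
  [ 0   1  0  |   5 ]
  [ 0   0  1  |   4 ]
R1 -> R1 − R3
  [ 1  -1  0  |  -6 ]
  [ 0   1  0  |   5 ]
  [ 0   0  1  |   4 ]
R1 -> R1 + R2
  [ 1  0  0  |  -1 ]
  [ 0  1  0  |   5 ]
  [ 0  0  1  |   4 ]
Reading off the last column: u = -1, v = 5, w = 4.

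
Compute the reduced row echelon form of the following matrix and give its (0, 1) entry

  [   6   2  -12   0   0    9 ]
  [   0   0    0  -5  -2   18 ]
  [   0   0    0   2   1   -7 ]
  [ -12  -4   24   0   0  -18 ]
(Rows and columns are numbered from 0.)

r1 -> 1/6·r1
r4 -> r4 + 12·r1
r2 -> -1/5·r2
r3 -> r3 − 2·r2
r3 -> 5·r3
r2 -> r2 − 2/5·r3

1/3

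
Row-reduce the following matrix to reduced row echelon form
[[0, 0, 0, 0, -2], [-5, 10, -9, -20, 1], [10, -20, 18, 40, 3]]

[[1, -2, 9/5, 4, 0], [0, 0, 0, 0, 1], [0, 0, 0, 0, 0]]

R1 <-> R2
  [ -5   10  -9  -20   1 ]
  [  0    0   0    0  -2 ]
  [ 10  -20  18   40   3 ]
R1 -> -1/5·R1
  [  1   -2  9/5   4  -1/5 ]
  [  0    0    0   0    -2 ]
  [ 10  -20   18  40     3 ]
R3 -> R3 − 10·R1
  [ 1  -2  9/5  4  -1/5 ]
  [ 0   0    0  0    -2 ]
  [ 0   0    0  0     5 ]
R2 -> -1/2·R2
  [ 1  -2  9/5  4  -1/5 ]
  [ 0   0    0  0     1 ]
  [ 0   0    0  0     5 ]
R3 -> R3 − 5·R2
  [ 1  -2  9/5  4  -1/5 ]
  [ 0   0    0  0     1 ]
  [ 0   0    0  0     0 ]
R1 -> R1 + 1/5·R2
  [ 1  -2  9/5  4  0 ]
  [ 0   0    0  0  1 ]
  [ 0   0    0  0  0 ]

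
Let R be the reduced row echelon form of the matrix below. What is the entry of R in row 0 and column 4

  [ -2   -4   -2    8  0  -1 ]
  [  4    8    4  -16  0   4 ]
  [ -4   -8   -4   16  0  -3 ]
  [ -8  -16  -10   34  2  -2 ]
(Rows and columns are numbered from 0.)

ρ1 ← -1/2·ρ1
ρ2 ← ρ2 − 4·ρ1
ρ3 ← ρ3 + 4·ρ1
ρ4 ← ρ4 + 8·ρ1
ρ2 <=> ρ4
ρ2 ← -1/2·ρ2
ρ3 ← -1·ρ3
ρ4 ← ρ4 − 2·ρ3
ρ2 ← ρ2 + ρ3
ρ1 ← ρ1 − 1/2·ρ3
ρ1 ← ρ1 − ρ2

1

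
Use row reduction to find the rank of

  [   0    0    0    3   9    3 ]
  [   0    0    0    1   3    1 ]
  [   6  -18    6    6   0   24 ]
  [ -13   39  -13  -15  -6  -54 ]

rank = 2

Swap ρ1 and ρ3.
  [   6  -18    6    6   0   24 ]
  [   0    0    0    1   3    1 ]
  [   0    0    0    3   9    3 ]
  [ -13   39  -13  -15  -6  -54 ]
Multiply ρ1 by 1/6.
  [   1  -3    1    1   0    4 ]
  [   0   0    0    1   3    1 ]
  [   0   0    0    3   9    3 ]
  [ -13  39  -13  -15  -6  -54 ]
Add 13 times ρ1 to ρ4.
  [ 1  -3  1   1   0   4 ]
  [ 0   0  0   1   3   1 ]
  [ 0   0  0   3   9   3 ]
  [ 0   0  0  -2  -6  -2 ]
Subtract 3 times ρ2 from ρ3.
  [ 1  -3  1   1   0   4 ]
  [ 0   0  0   1   3   1 ]
  [ 0   0  0   0   0   0 ]
  [ 0   0  0  -2  -6  -2 ]
Add 2 times ρ2 to ρ4.
  [ 1  -3  1  1  0  4 ]
  [ 0   0  0  1  3  1 ]
  [ 0   0  0  0  0  0 ]
  [ 0   0  0  0  0  0 ]
Subtract ρ2 from ρ1.
  [ 1  -3  1  0  -3  3 ]
  [ 0   0  0  1   3  1 ]
  [ 0   0  0  0   0  0 ]
  [ 0   0  0  0   0  0 ]
The reduced form has 2 nonzero rows.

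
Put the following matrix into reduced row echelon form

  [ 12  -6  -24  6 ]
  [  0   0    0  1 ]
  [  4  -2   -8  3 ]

[[1, -1/2, -2, 0], [0, 0, 0, 1], [0, 0, 0, 0]]

R1 := 1/12·R1
R3 := R3 − 4·R1
R3 := R3 − R2
R1 := R1 − 1/2·R2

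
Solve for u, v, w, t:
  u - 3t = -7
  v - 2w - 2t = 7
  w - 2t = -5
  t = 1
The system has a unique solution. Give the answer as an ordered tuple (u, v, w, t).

Form the augmented matrix and row-reduce:
  [ 1  0   0  -3  |  -7 ]
  [ 0  1  -2  -2  |   7 ]
  [ 0  0   1  -2  |  -5 ]
  [ 0  0   0   1  |   1 ]
r3 := r3 + 2·r4
  [ 1  0   0  -3  |  -7 ]
  [ 0  1  -2  -2  |   7 ]
  [ 0  0   1   0  |  -3 ]
  [ 0  0   0   1  |   1 ]
r2 := r2 + 2·r4
  [ 1  0   0  -3  |  -7 ]
  [ 0  1  -2   0  |   9 ]
  [ 0  0   1   0  |  -3 ]
  [ 0  0   0   1  |   1 ]
r1 := r1 + 3·r4
  [ 1  0   0  0  |  -4 ]
  [ 0  1  -2  0  |   9 ]
  [ 0  0   1  0  |  -3 ]
  [ 0  0   0  1  |   1 ]
r2 := r2 + 2·r3
  [ 1  0  0  0  |  -4 ]
  [ 0  1  0  0  |   3 ]
  [ 0  0  1  0  |  -3 ]
  [ 0  0  0  1  |   1 ]
Reading off the last column: u = -4, v = 3, w = -3, t = 1.

(-4, 3, -3, 1)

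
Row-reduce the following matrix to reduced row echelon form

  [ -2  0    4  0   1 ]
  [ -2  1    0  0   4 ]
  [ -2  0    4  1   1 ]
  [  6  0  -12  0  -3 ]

R1 -> -1/2·R1
  [  1  0   -2  0  -1/2 ]
  [ -2  1    0  0     4 ]
  [ -2  0    4  1     1 ]
  [  6  0  -12  0    -3 ]
R2 -> R2 + 2·R1
  [  1  0   -2  0  -1/2 ]
  [  0  1   -4  0     3 ]
  [ -2  0    4  1     1 ]
  [  6  0  -12  0    -3 ]
R3 -> R3 + 2·R1
  [ 1  0   -2  0  -1/2 ]
  [ 0  1   -4  0     3 ]
  [ 0  0    0  1     0 ]
  [ 6  0  -12  0    -3 ]
R4 -> R4 − 6·R1
  [ 1  0  -2  0  -1/2 ]
  [ 0  1  -4  0     3 ]
  [ 0  0   0  1     0 ]
  [ 0  0   0  0     0 ]

[[1, 0, -2, 0, -1/2], [0, 1, -4, 0, 3], [0, 0, 0, 1, 0], [0, 0, 0, 0, 0]]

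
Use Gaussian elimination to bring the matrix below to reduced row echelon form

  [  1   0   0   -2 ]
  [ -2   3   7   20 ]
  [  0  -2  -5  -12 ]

R2 := R2 + 2·R1
  [ 1   0   0   -2 ]
  [ 0   3   7   16 ]
  [ 0  -2  -5  -12 ]
R2 := 1/3·R2
  [ 1   0    0    -2 ]
  [ 0   1  7/3  16/3 ]
  [ 0  -2   -5   -12 ]
R3 := R3 + 2·R2
  [ 1  0     0    -2 ]
  [ 0  1   7/3  16/3 ]
  [ 0  0  -1/3  -4/3 ]
R3 := -3·R3
  [ 1  0    0    -2 ]
  [ 0  1  7/3  16/3 ]
  [ 0  0    1     4 ]
R2 := R2 − 7/3·R3
  [ 1  0  0  -2 ]
  [ 0  1  0  -4 ]
  [ 0  0  1   4 ]

[[1, 0, 0, -2], [0, 1, 0, -4], [0, 0, 1, 4]]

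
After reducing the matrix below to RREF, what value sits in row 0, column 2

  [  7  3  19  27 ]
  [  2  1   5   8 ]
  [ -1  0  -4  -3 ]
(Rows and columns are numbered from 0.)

R1 := 1/7·R1
  [  1  3/7  19/7  27/7 ]
  [  2    1     5     8 ]
  [ -1    0    -4    -3 ]
R2 := R2 − 2·R1
  [  1  3/7  19/7  27/7 ]
  [  0  1/7  -3/7   2/7 ]
  [ -1    0    -4    -3 ]
R3 := R3 + R1
  [ 1  3/7  19/7  27/7 ]
  [ 0  1/7  -3/7   2/7 ]
  [ 0  3/7  -9/7   6/7 ]
R2 := 7·R2
  [ 1  3/7  19/7  27/7 ]
  [ 0    1    -3     2 ]
  [ 0  3/7  -9/7   6/7 ]
R3 := R3 − 3/7·R2
  [ 1  3/7  19/7  27/7 ]
  [ 0    1    -3     2 ]
  [ 0    0     0     0 ]
R1 := R1 − 3/7·R2
  [ 1  0   4  3 ]
  [ 0  1  -3  2 ]
  [ 0  0   0  0 ]

4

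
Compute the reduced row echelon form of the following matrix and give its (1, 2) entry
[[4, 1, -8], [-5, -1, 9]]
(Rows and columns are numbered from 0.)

Multiply R1 by 1/4.
  [  1  1/4  -2 ]
  [ -5   -1   9 ]
Add 5 times R1 to R2.
  [ 1  1/4  -2 ]
  [ 0  1/4  -1 ]
Multiply R2 by 4.
  [ 1  1/4  -2 ]
  [ 0    1  -4 ]
Subtract 1/4 times R2 from R1.
  [ 1  0  -1 ]
  [ 0  1  -4 ]

-4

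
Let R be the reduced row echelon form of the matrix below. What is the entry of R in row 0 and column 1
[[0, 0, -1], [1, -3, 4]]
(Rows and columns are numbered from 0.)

ρ1 <-> ρ2
  [ 1  -3   4 ]
  [ 0   0  -1 ]
ρ2 → -1·ρ2
  [ 1  -3  4 ]
  [ 0   0  1 ]
ρ1 → ρ1 − 4·ρ2
  [ 1  -3  0 ]
  [ 0   0  1 ]

-3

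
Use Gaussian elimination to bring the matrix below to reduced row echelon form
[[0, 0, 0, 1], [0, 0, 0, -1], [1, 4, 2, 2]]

Swap R1 and R3.
  [ 1  4  2   2 ]
  [ 0  0  0  -1 ]
  [ 0  0  0   1 ]
Multiply R2 by -1.
  [ 1  4  2  2 ]
  [ 0  0  0  1 ]
  [ 0  0  0  1 ]
Subtract R2 from R3.
  [ 1  4  2  2 ]
  [ 0  0  0  1 ]
  [ 0  0  0  0 ]
Subtract 2 times R2 from R1.
  [ 1  4  2  0 ]
  [ 0  0  0  1 ]
  [ 0  0  0  0 ]

[[1, 4, 2, 0], [0, 0, 0, 1], [0, 0, 0, 0]]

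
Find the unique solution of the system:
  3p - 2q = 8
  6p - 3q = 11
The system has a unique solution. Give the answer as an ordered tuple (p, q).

Form the augmented matrix and row-reduce:
  [ 3  -2  |   8 ]
  [ 6  -3  |  11 ]
Multiply R1 by 1/3.
  [ 1  -2/3  |  8/3 ]
  [ 6    -3  |   11 ]
Subtract 6 times R1 from R2.
  [ 1  -2/3  |  8/3 ]
  [ 0     1  |   -5 ]
Add 2/3 times R2 to R1.
  [ 1  0  |  -2/3 ]
  [ 0  1  |    -5 ]
Reading off the last column: p = -2/3, q = -5.

(-2/3, -5)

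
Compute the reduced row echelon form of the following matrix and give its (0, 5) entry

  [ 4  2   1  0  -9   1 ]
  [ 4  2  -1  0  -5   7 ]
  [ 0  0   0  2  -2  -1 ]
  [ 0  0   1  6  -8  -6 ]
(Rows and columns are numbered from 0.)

ρ1 -> 1/4·ρ1
ρ2 -> ρ2 − 4·ρ1
ρ2 -> -1/2·ρ2
ρ4 -> ρ4 − ρ2
ρ3 -> 1/2·ρ3
ρ4 -> ρ4 − 6·ρ3
ρ1 -> ρ1 − 1/4·ρ2

1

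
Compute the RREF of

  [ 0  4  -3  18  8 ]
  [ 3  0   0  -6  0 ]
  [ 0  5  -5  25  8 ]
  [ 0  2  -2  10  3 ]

ρ1 <-> ρ2
  [ 3  0   0  -6  0 ]
  [ 0  4  -3  18  8 ]
  [ 0  5  -5  25  8 ]
  [ 0  2  -2  10  3 ]
ρ1 ← 1/3·ρ1
  [ 1  0   0  -2  0 ]
  [ 0  4  -3  18  8 ]
  [ 0  5  -5  25  8 ]
  [ 0  2  -2  10  3 ]
ρ2 ← 1/4·ρ2
  [ 1  0     0   -2  0 ]
  [ 0  1  -3/4  9/2  2 ]
  [ 0  5    -5   25  8 ]
  [ 0  2    -2   10  3 ]
ρ3 ← ρ3 − 5·ρ2
  [ 1  0     0   -2   0 ]
  [ 0  1  -3/4  9/2   2 ]
  [ 0  0  -5/4  5/2  -2 ]
  [ 0  2    -2   10   3 ]
ρ4 ← ρ4 − 2·ρ2
  [ 1  0     0   -2   0 ]
  [ 0  1  -3/4  9/2   2 ]
  [ 0  0  -5/4  5/2  -2 ]
  [ 0  0  -1/2    1  -1 ]
ρ3 ← -4/5·ρ3
  [ 1  0     0   -2    0 ]
  [ 0  1  -3/4  9/2    2 ]
  [ 0  0     1   -2  8/5 ]
  [ 0  0  -1/2    1   -1 ]
ρ4 ← ρ4 + 1/2·ρ3
  [ 1  0     0   -2     0 ]
  [ 0  1  -3/4  9/2     2 ]
  [ 0  0     1   -2   8/5 ]
  [ 0  0     0    0  -1/5 ]
ρ4 ← -5·ρ4
  [ 1  0     0   -2    0 ]
  [ 0  1  -3/4  9/2    2 ]
  [ 0  0     1   -2  8/5 ]
  [ 0  0     0    0    1 ]
ρ3 ← ρ3 − 8/5·ρ4
  [ 1  0     0   -2  0 ]
  [ 0  1  -3/4  9/2  2 ]
  [ 0  0     1   -2  0 ]
  [ 0  0     0    0  1 ]
ρ2 ← ρ2 − 2·ρ4
  [ 1  0     0   -2  0 ]
  [ 0  1  -3/4  9/2  0 ]
  [ 0  0     1   -2  0 ]
  [ 0  0     0    0  1 ]
ρ2 ← ρ2 + 3/4·ρ3
  [ 1  0  0  -2  0 ]
  [ 0  1  0   3  0 ]
  [ 0  0  1  -2  0 ]
  [ 0  0  0   0  1 ]

[[1, 0, 0, -2, 0], [0, 1, 0, 3, 0], [0, 0, 1, -2, 0], [0, 0, 0, 0, 1]]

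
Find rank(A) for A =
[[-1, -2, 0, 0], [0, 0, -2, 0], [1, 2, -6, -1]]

rank = 3

Multiply r1 by -1.
Subtract r1 from r3.
Multiply r2 by -1/2.
Add 6 times r2 to r3.
Multiply r3 by -1.
The reduced form has 3 nonzero rows.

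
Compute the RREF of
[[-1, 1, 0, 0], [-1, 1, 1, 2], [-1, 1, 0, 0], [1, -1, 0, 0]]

[[1, -1, 0, 0], [0, 0, 1, 2], [0, 0, 0, 0], [0, 0, 0, 0]]

Multiply R1 by -1.
  [  1  -1  0  0 ]
  [ -1   1  1  2 ]
  [ -1   1  0  0 ]
  [  1  -1  0  0 ]
Add R1 to R2.
  [  1  -1  0  0 ]
  [  0   0  1  2 ]
  [ -1   1  0  0 ]
  [  1  -1  0  0 ]
Add R1 to R3.
  [ 1  -1  0  0 ]
  [ 0   0  1  2 ]
  [ 0   0  0  0 ]
  [ 1  -1  0  0 ]
Subtract R1 from R4.
  [ 1  -1  0  0 ]
  [ 0   0  1  2 ]
  [ 0   0  0  0 ]
  [ 0   0  0  0 ]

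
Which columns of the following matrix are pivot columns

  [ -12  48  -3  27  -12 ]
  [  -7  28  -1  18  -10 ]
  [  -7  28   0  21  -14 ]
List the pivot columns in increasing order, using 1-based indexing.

R1 ← -1/12·R1
R2 ← R2 + 7·R1
R3 ← R3 + 7·R1
R2 ← 4/3·R2
R3 ← R3 − 7/4·R2
R1 ← R1 − 1/4·R2
Pivot columns are the columns containing a leading 1.

1, 3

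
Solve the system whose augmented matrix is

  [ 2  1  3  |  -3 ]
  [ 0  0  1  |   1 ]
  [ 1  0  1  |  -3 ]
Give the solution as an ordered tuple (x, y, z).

R1 → 1/2·R1
  [ 1  1/2  3/2  |  -3/2 ]
  [ 0    0    1  |     1 ]
  [ 1    0    1  |    -3 ]
R3 → R3 − R1
  [ 1   1/2   3/2  |  -3/2 ]
  [ 0     0     1  |     1 ]
  [ 0  -1/2  -1/2  |  -3/2 ]
R2 <-> R3
  [ 1   1/2   3/2  |  -3/2 ]
  [ 0  -1/2  -1/2  |  -3/2 ]
  [ 0     0     1  |     1 ]
R2 → -2·R2
  [ 1  1/2  3/2  |  -3/2 ]
  [ 0    1    1  |     3 ]
  [ 0    0    1  |     1 ]
R2 → R2 − R3
  [ 1  1/2  3/2  |  -3/2 ]
  [ 0    1    0  |     2 ]
  [ 0    0    1  |     1 ]
R1 → R1 − 3/2·R3
  [ 1  1/2  0  |  -3 ]
  [ 0    1  0  |   2 ]
  [ 0    0  1  |   1 ]
R1 → R1 − 1/2·R2
  [ 1  0  0  |  -4 ]
  [ 0  1  0  |   2 ]
  [ 0  0  1  |   1 ]
Reading off the last column: x = -4, y = 2, z = 1.

(-4, 2, 1)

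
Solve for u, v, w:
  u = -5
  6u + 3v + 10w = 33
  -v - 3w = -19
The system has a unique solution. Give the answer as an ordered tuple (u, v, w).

(-5, 1, 6)

Form the augmented matrix and row-reduce:
  [ 1   0   0  |   -5 ]
  [ 6   3  10  |   33 ]
  [ 0  -1  -3  |  -19 ]
r2 := r2 − 6·r1
  [ 1   0   0  |   -5 ]
  [ 0   3  10  |   63 ]
  [ 0  -1  -3  |  -19 ]
r2 := 1/3·r2
  [ 1   0     0  |   -5 ]
  [ 0   1  10/3  |   21 ]
  [ 0  -1    -3  |  -19 ]
r3 := r3 + r2
  [ 1  0     0  |  -5 ]
  [ 0  1  10/3  |  21 ]
  [ 0  0   1/3  |   2 ]
r3 := 3·r3
  [ 1  0     0  |  -5 ]
  [ 0  1  10/3  |  21 ]
  [ 0  0     1  |   6 ]
r2 := r2 − 10/3·r3
  [ 1  0  0  |  -5 ]
  [ 0  1  0  |   1 ]
  [ 0  0  1  |   6 ]
Reading off the last column: u = -5, v = 1, w = 6.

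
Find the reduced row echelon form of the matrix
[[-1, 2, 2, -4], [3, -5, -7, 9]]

[[1, 0, -4, -2], [0, 1, -1, -3]]

r1 -> -1·r1
  [ 1  -2  -2  4 ]
  [ 3  -5  -7  9 ]
r2 -> r2 − 3·r1
  [ 1  -2  -2   4 ]
  [ 0   1  -1  -3 ]
r1 -> r1 + 2·r2
  [ 1  0  -4  -2 ]
  [ 0  1  -1  -3 ]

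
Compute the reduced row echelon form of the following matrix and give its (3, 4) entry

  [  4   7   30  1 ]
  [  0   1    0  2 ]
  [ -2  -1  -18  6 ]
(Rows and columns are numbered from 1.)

-1/2

r1 ← 1/4·r1
  [  1  7/4  15/2  1/4 ]
  [  0    1     0    2 ]
  [ -2   -1   -18    6 ]
r3 ← r3 + 2·r1
  [ 1  7/4  15/2   1/4 ]
  [ 0    1     0     2 ]
  [ 0  5/2    -3  13/2 ]
r3 ← r3 − 5/2·r2
  [ 1  7/4  15/2  1/4 ]
  [ 0    1     0    2 ]
  [ 0    0    -3  3/2 ]
r3 ← -1/3·r3
  [ 1  7/4  15/2   1/4 ]
  [ 0    1     0     2 ]
  [ 0    0     1  -1/2 ]
r1 ← r1 − 15/2·r3
  [ 1  7/4  0     4 ]
  [ 0    1  0     2 ]
  [ 0    0  1  -1/2 ]
r1 ← r1 − 7/4·r2
  [ 1  0  0   1/2 ]
  [ 0  1  0     2 ]
  [ 0  0  1  -1/2 ]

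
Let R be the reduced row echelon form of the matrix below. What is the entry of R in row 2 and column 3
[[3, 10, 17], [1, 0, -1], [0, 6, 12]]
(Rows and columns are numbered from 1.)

2

Multiply R1 by 1/3.
  [ 1  10/3  17/3 ]
  [ 1     0    -1 ]
  [ 0     6    12 ]
Subtract R1 from R2.
  [ 1   10/3   17/3 ]
  [ 0  -10/3  -20/3 ]
  [ 0      6     12 ]
Multiply R2 by -3/10.
  [ 1  10/3  17/3 ]
  [ 0     1     2 ]
  [ 0     6    12 ]
Subtract 6 times R2 from R3.
  [ 1  10/3  17/3 ]
  [ 0     1     2 ]
  [ 0     0     0 ]
Subtract 10/3 times R2 from R1.
  [ 1  0  -1 ]
  [ 0  1   2 ]
  [ 0  0   0 ]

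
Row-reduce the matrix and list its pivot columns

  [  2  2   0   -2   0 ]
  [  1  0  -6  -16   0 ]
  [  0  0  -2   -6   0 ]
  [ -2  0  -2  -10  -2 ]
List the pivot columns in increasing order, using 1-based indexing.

1, 2, 3, 5

ρ1 → 1/2·ρ1
  [  1  1   0   -1   0 ]
  [  1  0  -6  -16   0 ]
  [  0  0  -2   -6   0 ]
  [ -2  0  -2  -10  -2 ]
ρ2 → ρ2 − ρ1
  [  1   1   0   -1   0 ]
  [  0  -1  -6  -15   0 ]
  [  0   0  -2   -6   0 ]
  [ -2   0  -2  -10  -2 ]
ρ4 → ρ4 + 2·ρ1
  [ 1   1   0   -1   0 ]
  [ 0  -1  -6  -15   0 ]
  [ 0   0  -2   -6   0 ]
  [ 0   2  -2  -12  -2 ]
ρ2 → -1·ρ2
  [ 1  1   0   -1   0 ]
  [ 0  1   6   15   0 ]
  [ 0  0  -2   -6   0 ]
  [ 0  2  -2  -12  -2 ]
ρ4 → ρ4 − 2·ρ2
  [ 1  1    0   -1   0 ]
  [ 0  1    6   15   0 ]
  [ 0  0   -2   -6   0 ]
  [ 0  0  -14  -42  -2 ]
ρ3 → -1/2·ρ3
  [ 1  1    0   -1   0 ]
  [ 0  1    6   15   0 ]
  [ 0  0    1    3   0 ]
  [ 0  0  -14  -42  -2 ]
ρ4 → ρ4 + 14·ρ3
  [ 1  1  0  -1   0 ]
  [ 0  1  6  15   0 ]
  [ 0  0  1   3   0 ]
  [ 0  0  0   0  -2 ]
ρ4 → -1/2·ρ4
  [ 1  1  0  -1  0 ]
  [ 0  1  6  15  0 ]
  [ 0  0  1   3  0 ]
  [ 0  0  0   0  1 ]
ρ2 → ρ2 − 6·ρ3
  [ 1  1  0  -1  0 ]
  [ 0  1  0  -3  0 ]
  [ 0  0  1   3  0 ]
  [ 0  0  0   0  1 ]
ρ1 → ρ1 − ρ2
  [ 1  0  0   2  0 ]
  [ 0  1  0  -3  0 ]
  [ 0  0  1   3  0 ]
  [ 0  0  0   0  1 ]
Pivot columns are the columns containing a leading 1.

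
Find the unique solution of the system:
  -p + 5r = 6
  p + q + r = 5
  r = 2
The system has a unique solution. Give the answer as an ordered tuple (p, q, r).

(4, -1, 2)

Form the augmented matrix and row-reduce:
  [ -1  0  5  |  6 ]
  [  1  1  1  |  5 ]
  [  0  0  1  |  2 ]
ρ1 -> -1·ρ1
  [ 1  0  -5  |  -6 ]
  [ 1  1   1  |   5 ]
  [ 0  0   1  |   2 ]
ρ2 -> ρ2 − ρ1
  [ 1  0  -5  |  -6 ]
  [ 0  1   6  |  11 ]
  [ 0  0   1  |   2 ]
ρ2 -> ρ2 − 6·ρ3
  [ 1  0  -5  |  -6 ]
  [ 0  1   0  |  -1 ]
  [ 0  0   1  |   2 ]
ρ1 -> ρ1 + 5·ρ3
  [ 1  0  0  |   4 ]
  [ 0  1  0  |  -1 ]
  [ 0  0  1  |   2 ]
Reading off the last column: p = 4, q = -1, r = 2.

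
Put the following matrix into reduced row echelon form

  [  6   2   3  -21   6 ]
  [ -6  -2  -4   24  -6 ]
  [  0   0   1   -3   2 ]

ρ1 → 1/6·ρ1
  [  1  1/3  1/2  -7/2   1 ]
  [ -6   -2   -4    24  -6 ]
  [  0    0    1    -3   2 ]
ρ2 → ρ2 + 6·ρ1
  [ 1  1/3  1/2  -7/2  1 ]
  [ 0    0   -1     3  0 ]
  [ 0    0    1    -3  2 ]
ρ2 → -1·ρ2
  [ 1  1/3  1/2  -7/2  1 ]
  [ 0    0    1    -3  0 ]
  [ 0    0    1    -3  2 ]
ρ3 → ρ3 − ρ2
  [ 1  1/3  1/2  -7/2  1 ]
  [ 0    0    1    -3  0 ]
  [ 0    0    0     0  2 ]
ρ3 → 1/2·ρ3
  [ 1  1/3  1/2  -7/2  1 ]
  [ 0    0    1    -3  0 ]
  [ 0    0    0     0  1 ]
ρ1 → ρ1 − ρ3
  [ 1  1/3  1/2  -7/2  0 ]
  [ 0    0    1    -3  0 ]
  [ 0    0    0     0  1 ]
ρ1 → ρ1 − 1/2·ρ2
  [ 1  1/3  0  -2  0 ]
  [ 0    0  1  -3  0 ]
  [ 0    0  0   0  1 ]

[[1, 1/3, 0, -2, 0], [0, 0, 1, -3, 0], [0, 0, 0, 0, 1]]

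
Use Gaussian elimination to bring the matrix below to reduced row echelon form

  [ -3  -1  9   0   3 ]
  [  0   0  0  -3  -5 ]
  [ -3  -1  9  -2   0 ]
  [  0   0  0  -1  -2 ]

R1 := -1/3·R1
  [  1  1/3  -3   0  -1 ]
  [  0    0   0  -3  -5 ]
  [ -3   -1   9  -2   0 ]
  [  0    0   0  -1  -2 ]
R3 := R3 + 3·R1
  [ 1  1/3  -3   0  -1 ]
  [ 0    0   0  -3  -5 ]
  [ 0    0   0  -2  -3 ]
  [ 0    0   0  -1  -2 ]
R2 := -1/3·R2
  [ 1  1/3  -3   0   -1 ]
  [ 0    0   0   1  5/3 ]
  [ 0    0   0  -2   -3 ]
  [ 0    0   0  -1   -2 ]
R3 := R3 + 2·R2
  [ 1  1/3  -3   0   -1 ]
  [ 0    0   0   1  5/3 ]
  [ 0    0   0   0  1/3 ]
  [ 0    0   0  -1   -2 ]
R4 := R4 + R2
  [ 1  1/3  -3  0    -1 ]
  [ 0    0   0  1   5/3 ]
  [ 0    0   0  0   1/3 ]
  [ 0    0   0  0  -1/3 ]
R3 := 3·R3
  [ 1  1/3  -3  0    -1 ]
  [ 0    0   0  1   5/3 ]
  [ 0    0   0  0     1 ]
  [ 0    0   0  0  -1/3 ]
R4 := R4 + 1/3·R3
  [ 1  1/3  -3  0   -1 ]
  [ 0    0   0  1  5/3 ]
  [ 0    0   0  0    1 ]
  [ 0    0   0  0    0 ]
R2 := R2 − 5/3·R3
  [ 1  1/3  -3  0  -1 ]
  [ 0    0   0  1   0 ]
  [ 0    0   0  0   1 ]
  [ 0    0   0  0   0 ]
R1 := R1 + R3
  [ 1  1/3  -3  0  0 ]
  [ 0    0   0  1  0 ]
  [ 0    0   0  0  1 ]
  [ 0    0   0  0  0 ]

[[1, 1/3, -3, 0, 0], [0, 0, 0, 1, 0], [0, 0, 0, 0, 1], [0, 0, 0, 0, 0]]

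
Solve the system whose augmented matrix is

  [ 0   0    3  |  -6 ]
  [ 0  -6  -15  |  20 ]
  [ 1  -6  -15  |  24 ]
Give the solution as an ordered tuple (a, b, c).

(4, 5/3, -2)

r1 <-> r3
  [ 1  -6  -15  |  24 ]
  [ 0  -6  -15  |  20 ]
  [ 0   0    3  |  -6 ]
r2 ← -1/6·r2
  [ 1  -6  -15  |     24 ]
  [ 0   1  5/2  |  -10/3 ]
  [ 0   0    3  |     -6 ]
r3 ← 1/3·r3
  [ 1  -6  -15  |     24 ]
  [ 0   1  5/2  |  -10/3 ]
  [ 0   0    1  |     -2 ]
r2 ← r2 − 5/2·r3
  [ 1  -6  -15  |   24 ]
  [ 0   1    0  |  5/3 ]
  [ 0   0    1  |   -2 ]
r1 ← r1 + 15·r3
  [ 1  -6  0  |   -6 ]
  [ 0   1  0  |  5/3 ]
  [ 0   0  1  |   -2 ]
r1 ← r1 + 6·r2
  [ 1  0  0  |    4 ]
  [ 0  1  0  |  5/3 ]
  [ 0  0  1  |   -2 ]
Reading off the last column: a = 4, b = 5/3, c = -2.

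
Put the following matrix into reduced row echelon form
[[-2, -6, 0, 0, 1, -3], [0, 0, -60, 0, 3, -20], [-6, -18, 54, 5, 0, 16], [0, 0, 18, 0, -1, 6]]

Multiply ρ1 by -1/2.
  [  1    3    0  0  -1/2  3/2 ]
  [  0    0  -60  0     3  -20 ]
  [ -6  -18   54  5     0   16 ]
  [  0    0   18  0    -1    6 ]
Add 6 times ρ1 to ρ3.
  [ 1  3    0  0  -1/2  3/2 ]
  [ 0  0  -60  0     3  -20 ]
  [ 0  0   54  5    -3   25 ]
  [ 0  0   18  0    -1    6 ]
Multiply ρ2 by -1/60.
  [ 1  3   0  0   -1/2  3/2 ]
  [ 0  0   1  0  -1/20  1/3 ]
  [ 0  0  54  5     -3   25 ]
  [ 0  0  18  0     -1    6 ]
Subtract 54 times ρ2 from ρ3.
  [ 1  3   0  0   -1/2  3/2 ]
  [ 0  0   1  0  -1/20  1/3 ]
  [ 0  0   0  5  -3/10    7 ]
  [ 0  0  18  0     -1    6 ]
Subtract 18 times ρ2 from ρ4.
  [ 1  3  0  0   -1/2  3/2 ]
  [ 0  0  1  0  -1/20  1/3 ]
  [ 0  0  0  5  -3/10    7 ]
  [ 0  0  0  0  -1/10    0 ]
Multiply ρ3 by 1/5.
  [ 1  3  0  0   -1/2  3/2 ]
  [ 0  0  1  0  -1/20  1/3 ]
  [ 0  0  0  1  -3/50  7/5 ]
  [ 0  0  0  0  -1/10    0 ]
Multiply ρ4 by -10.
  [ 1  3  0  0   -1/2  3/2 ]
  [ 0  0  1  0  -1/20  1/3 ]
  [ 0  0  0  1  -3/50  7/5 ]
  [ 0  0  0  0      1    0 ]
Add 3/50 times ρ4 to ρ3.
  [ 1  3  0  0   -1/2  3/2 ]
  [ 0  0  1  0  -1/20  1/3 ]
  [ 0  0  0  1      0  7/5 ]
  [ 0  0  0  0      1    0 ]
Add 1/20 times ρ4 to ρ2.
  [ 1  3  0  0  -1/2  3/2 ]
  [ 0  0  1  0     0  1/3 ]
  [ 0  0  0  1     0  7/5 ]
  [ 0  0  0  0     1    0 ]
Add 1/2 times ρ4 to ρ1.
  [ 1  3  0  0  0  3/2 ]
  [ 0  0  1  0  0  1/3 ]
  [ 0  0  0  1  0  7/5 ]
  [ 0  0  0  0  1    0 ]

[[1, 3, 0, 0, 0, 3/2], [0, 0, 1, 0, 0, 1/3], [0, 0, 0, 1, 0, 7/5], [0, 0, 0, 0, 1, 0]]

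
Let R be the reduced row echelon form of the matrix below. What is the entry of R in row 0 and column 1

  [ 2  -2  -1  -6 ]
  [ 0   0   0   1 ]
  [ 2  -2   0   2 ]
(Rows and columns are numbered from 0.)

-1

ρ1 -> 1/2·ρ1
  [ 1  -1  -1/2  -3 ]
  [ 0   0     0   1 ]
  [ 2  -2     0   2 ]
ρ3 -> ρ3 − 2·ρ1
  [ 1  -1  -1/2  -3 ]
  [ 0   0     0   1 ]
  [ 0   0     1   8 ]
ρ2 <=> ρ3
  [ 1  -1  -1/2  -3 ]
  [ 0   0     1   8 ]
  [ 0   0     0   1 ]
ρ2 -> ρ2 − 8·ρ3
  [ 1  -1  -1/2  -3 ]
  [ 0   0     1   0 ]
  [ 0   0     0   1 ]
ρ1 -> ρ1 + 3·ρ3
  [ 1  -1  -1/2  0 ]
  [ 0   0     1  0 ]
  [ 0   0     0  1 ]
ρ1 -> ρ1 + 1/2·ρ2
  [ 1  -1  0  0 ]
  [ 0   0  1  0 ]
  [ 0   0  0  1 ]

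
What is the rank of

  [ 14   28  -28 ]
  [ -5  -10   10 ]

rank = 1

R1 → 1/14·R1
  [  1    2  -2 ]
  [ -5  -10  10 ]
R2 → R2 + 5·R1
  [ 1  2  -2 ]
  [ 0  0   0 ]
The reduced form has 1 nonzero row.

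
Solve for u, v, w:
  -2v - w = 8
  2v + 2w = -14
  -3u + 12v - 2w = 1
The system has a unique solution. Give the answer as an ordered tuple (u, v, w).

(-1/3, -1, -6)

Form the augmented matrix and row-reduce:
  [  0  -2  -1  |    8 ]
  [  0   2   2  |  -14 ]
  [ -3  12  -2  |    1 ]
R1 <-> R3
  [ -3  12  -2  |    1 ]
  [  0   2   2  |  -14 ]
  [  0  -2  -1  |    8 ]
R1 -> -1/3·R1
  [ 1  -4  2/3  |  -1/3 ]
  [ 0   2    2  |   -14 ]
  [ 0  -2   -1  |     8 ]
R2 -> 1/2·R2
  [ 1  -4  2/3  |  -1/3 ]
  [ 0   1    1  |    -7 ]
  [ 0  -2   -1  |     8 ]
R3 -> R3 + 2·R2
  [ 1  -4  2/3  |  -1/3 ]
  [ 0   1    1  |    -7 ]
  [ 0   0    1  |    -6 ]
R2 -> R2 − R3
  [ 1  -4  2/3  |  -1/3 ]
  [ 0   1    0  |    -1 ]
  [ 0   0    1  |    -6 ]
R1 -> R1 − 2/3·R3
  [ 1  -4  0  |  11/3 ]
  [ 0   1  0  |    -1 ]
  [ 0   0  1  |    -6 ]
R1 -> R1 + 4·R2
  [ 1  0  0  |  -1/3 ]
  [ 0  1  0  |    -1 ]
  [ 0  0  1  |    -6 ]
Reading off the last column: u = -1/3, v = -1, w = -6.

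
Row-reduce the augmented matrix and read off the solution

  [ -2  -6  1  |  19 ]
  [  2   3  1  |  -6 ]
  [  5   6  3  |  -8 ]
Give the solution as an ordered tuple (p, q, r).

r1 := -1/2·r1
  [ 1  3  -1/2  |  -19/2 ]
  [ 2  3     1  |     -6 ]
  [ 5  6     3  |     -8 ]
r2 := r2 − 2·r1
  [ 1   3  -1/2  |  -19/2 ]
  [ 0  -3     2  |     13 ]
  [ 5   6     3  |     -8 ]
r3 := r3 − 5·r1
  [ 1   3  -1/2  |  -19/2 ]
  [ 0  -3     2  |     13 ]
  [ 0  -9  11/2  |   79/2 ]
r2 := -1/3·r2
  [ 1   3  -1/2  |  -19/2 ]
  [ 0   1  -2/3  |  -13/3 ]
  [ 0  -9  11/2  |   79/2 ]
r3 := r3 + 9·r2
  [ 1  3  -1/2  |  -19/2 ]
  [ 0  1  -2/3  |  -13/3 ]
  [ 0  0  -1/2  |    1/2 ]
r3 := -2·r3
  [ 1  3  -1/2  |  -19/2 ]
  [ 0  1  -2/3  |  -13/3 ]
  [ 0  0     1  |     -1 ]
r2 := r2 + 2/3·r3
  [ 1  3  -1/2  |  -19/2 ]
  [ 0  1     0  |     -5 ]
  [ 0  0     1  |     -1 ]
r1 := r1 + 1/2·r3
  [ 1  3  0  |  -10 ]
  [ 0  1  0  |   -5 ]
  [ 0  0  1  |   -1 ]
r1 := r1 − 3·r2
  [ 1  0  0  |   5 ]
  [ 0  1  0  |  -5 ]
  [ 0  0  1  |  -1 ]
Reading off the last column: p = 5, q = -5, r = -1.

(5, -5, -1)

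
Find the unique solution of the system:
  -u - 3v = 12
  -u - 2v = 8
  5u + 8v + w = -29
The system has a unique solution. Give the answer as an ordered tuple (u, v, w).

(0, -4, 3)

Form the augmented matrix and row-reduce:
  [ -1  -3  0  |   12 ]
  [ -1  -2  0  |    8 ]
  [  5   8  1  |  -29 ]
ρ1 ← -1·ρ1
  [  1   3  0  |  -12 ]
  [ -1  -2  0  |    8 ]
  [  5   8  1  |  -29 ]
ρ2 ← ρ2 + ρ1
  [ 1  3  0  |  -12 ]
  [ 0  1  0  |   -4 ]
  [ 5  8  1  |  -29 ]
ρ3 ← ρ3 − 5·ρ1
  [ 1   3  0  |  -12 ]
  [ 0   1  0  |   -4 ]
  [ 0  -7  1  |   31 ]
ρ3 ← ρ3 + 7·ρ2
  [ 1  3  0  |  -12 ]
  [ 0  1  0  |   -4 ]
  [ 0  0  1  |    3 ]
ρ1 ← ρ1 − 3·ρ2
  [ 1  0  0  |   0 ]
  [ 0  1  0  |  -4 ]
  [ 0  0  1  |   3 ]
Reading off the last column: u = 0, v = -4, w = 3.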